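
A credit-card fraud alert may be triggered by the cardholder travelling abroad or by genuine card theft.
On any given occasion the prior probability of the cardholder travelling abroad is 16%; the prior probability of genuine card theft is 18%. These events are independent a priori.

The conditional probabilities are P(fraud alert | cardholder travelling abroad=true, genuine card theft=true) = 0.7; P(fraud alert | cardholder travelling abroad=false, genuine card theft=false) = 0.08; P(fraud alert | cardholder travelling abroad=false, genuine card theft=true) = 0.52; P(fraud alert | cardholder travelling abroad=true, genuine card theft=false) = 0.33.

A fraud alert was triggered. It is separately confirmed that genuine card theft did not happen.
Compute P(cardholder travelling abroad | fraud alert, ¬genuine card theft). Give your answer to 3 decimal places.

P(fraud alert | ¬genuine card theft) = 0.08*0.84 + 0.33*0.16 = 0.067200 + 0.052800 = 0.120000
Of this, 0.052800 comes from 0.33*0.16 (the cardholder travelling abroad=true cases).
P(cardholder travelling abroad | fraud alert, ¬genuine card theft) = 0.052800 / 0.120000 ≈ 0.440

P(cardholder travelling abroad | fraud alert, ¬genuine card theft) ≈ 0.440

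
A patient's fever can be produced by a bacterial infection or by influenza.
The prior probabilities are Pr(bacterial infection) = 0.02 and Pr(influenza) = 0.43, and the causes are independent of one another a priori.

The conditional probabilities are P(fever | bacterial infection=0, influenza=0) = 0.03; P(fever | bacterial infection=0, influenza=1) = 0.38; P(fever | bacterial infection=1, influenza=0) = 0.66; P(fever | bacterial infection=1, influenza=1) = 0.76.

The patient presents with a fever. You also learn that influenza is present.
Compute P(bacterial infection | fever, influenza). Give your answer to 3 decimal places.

P(bacterial infection | fever, influenza) ≈ 0.039

P(fever | influenza) = 0.38·0.98 + 0.76·0.02 = 0.372400 + 0.015200 = 0.387600
Of this, 0.015200 comes from 0.76·0.02 (the bacterial infection=true cases).
So P(bacterial infection | fever, influenza) = 0.015200/0.387600 ≈ 0.039.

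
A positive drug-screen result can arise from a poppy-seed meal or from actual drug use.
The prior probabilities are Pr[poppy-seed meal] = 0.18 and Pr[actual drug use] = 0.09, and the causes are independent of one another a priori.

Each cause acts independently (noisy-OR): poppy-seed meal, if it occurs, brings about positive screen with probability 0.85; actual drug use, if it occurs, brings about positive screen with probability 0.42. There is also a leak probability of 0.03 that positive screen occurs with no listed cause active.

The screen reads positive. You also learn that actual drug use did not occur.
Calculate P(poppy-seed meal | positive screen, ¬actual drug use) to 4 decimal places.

P(poppy-seed meal | positive screen, ¬actual drug use) ≈ 0.8621

Under noisy-OR, P(positive screen | causes) = 1 − (1−0.03)·∏(1−qᵢ) over the active causes.
For the numerator, keep only poppy-seed meal=true terms: 0.8545·0.18 = 0.153810
The normalizing constant is 0.03·0.82 + 0.8545·0.18 = 0.178410
P(poppy-seed meal | positive screen, ¬actual drug use) = 0.153810/0.178410 ≈ 0.8621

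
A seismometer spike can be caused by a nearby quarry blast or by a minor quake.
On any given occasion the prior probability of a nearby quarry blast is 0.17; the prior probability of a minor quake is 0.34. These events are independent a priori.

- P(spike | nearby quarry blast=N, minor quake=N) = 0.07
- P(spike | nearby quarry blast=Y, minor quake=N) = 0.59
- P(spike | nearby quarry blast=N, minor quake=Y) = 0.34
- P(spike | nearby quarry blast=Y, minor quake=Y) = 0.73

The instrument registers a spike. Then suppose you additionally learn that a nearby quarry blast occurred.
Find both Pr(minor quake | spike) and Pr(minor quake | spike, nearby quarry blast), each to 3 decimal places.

Pr(minor quake | spike) ≈ 0.569; Pr(minor quake | spike, nearby quarry blast) ≈ 0.389

Sum P(spike|·) weighted by the priors over the 4 (nearby quarry blast, minor quake) configurations:
  P(spike) = 0.07*0.83*0.66 + 0.34*0.83*0.34 + 0.59*0.17*0.66 + 0.73*0.17*0.34
        = 0.038346 + 0.095948 + 0.066198 + 0.042194 = 0.242686
Keeping only the minor quake-present terms gives 0.138142, so
  P(minor quake | spike) = 0.138142 / 0.242686 ≈ 0.569

Now condition on the additional information:
Sum P(spike|·) weighted by the priors over both values of minor quake:
  P(spike | nearby quarry blast) = 0.59×0.66 + 0.73×0.34
        = 0.389400 + 0.248200 = 0.637600
The terms with minor quake present sum to 0.248200, so
  P(minor quake | spike, nearby quarry blast) = 0.248200 / 0.637600 ≈ 0.389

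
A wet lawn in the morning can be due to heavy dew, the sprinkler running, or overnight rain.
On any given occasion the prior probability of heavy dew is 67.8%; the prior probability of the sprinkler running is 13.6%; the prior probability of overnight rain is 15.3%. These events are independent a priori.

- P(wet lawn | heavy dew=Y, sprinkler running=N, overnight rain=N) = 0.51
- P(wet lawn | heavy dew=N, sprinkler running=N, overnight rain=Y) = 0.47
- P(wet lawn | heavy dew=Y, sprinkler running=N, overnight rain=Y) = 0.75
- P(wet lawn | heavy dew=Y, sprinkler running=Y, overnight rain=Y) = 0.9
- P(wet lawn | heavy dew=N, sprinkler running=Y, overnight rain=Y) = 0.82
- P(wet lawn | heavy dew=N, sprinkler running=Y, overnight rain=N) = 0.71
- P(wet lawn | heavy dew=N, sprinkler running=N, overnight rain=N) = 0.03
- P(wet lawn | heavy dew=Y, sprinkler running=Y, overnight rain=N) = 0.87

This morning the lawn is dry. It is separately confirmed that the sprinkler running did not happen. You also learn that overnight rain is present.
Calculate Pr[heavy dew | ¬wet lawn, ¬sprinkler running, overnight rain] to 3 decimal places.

Weight on heavy dew=true, given the evidence: 0.25·0.678 = 0.169500
Normalizer over all consistent configurations: 0.53·0.322 + 0.25·0.678 = 0.340160
P(heavy dew | ¬wet lawn, ¬sprinkler running, overnight rain) = 0.169500/0.340160 ≈ 0.498

Pr[heavy dew | ¬wet lawn, ¬sprinkler running, overnight rain] ≈ 0.498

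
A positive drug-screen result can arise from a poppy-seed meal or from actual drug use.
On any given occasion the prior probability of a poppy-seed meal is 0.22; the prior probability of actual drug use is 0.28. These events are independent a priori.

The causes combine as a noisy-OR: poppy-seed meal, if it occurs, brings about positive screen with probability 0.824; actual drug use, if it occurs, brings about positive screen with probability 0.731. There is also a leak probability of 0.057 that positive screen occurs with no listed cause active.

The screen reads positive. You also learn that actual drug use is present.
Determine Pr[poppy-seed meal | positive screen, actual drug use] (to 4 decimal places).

Under noisy-OR, P(positive screen | causes) = 1 − (1−0.057)·∏(1−qᵢ) over the active causes.
P(positive screen | actual drug use) = 0.746333*0.78 + 0.955355*0.22 = 0.582140 + 0.210178 = 0.792318
Restricting to configurations with poppy-seed meal present: 0.955355*0.22 = 0.210178.
So P(poppy-seed meal | positive screen, actual drug use) = 0.210178/0.792318 ≈ 0.2653.

Pr[poppy-seed meal | positive screen, actual drug use] ≈ 0.2653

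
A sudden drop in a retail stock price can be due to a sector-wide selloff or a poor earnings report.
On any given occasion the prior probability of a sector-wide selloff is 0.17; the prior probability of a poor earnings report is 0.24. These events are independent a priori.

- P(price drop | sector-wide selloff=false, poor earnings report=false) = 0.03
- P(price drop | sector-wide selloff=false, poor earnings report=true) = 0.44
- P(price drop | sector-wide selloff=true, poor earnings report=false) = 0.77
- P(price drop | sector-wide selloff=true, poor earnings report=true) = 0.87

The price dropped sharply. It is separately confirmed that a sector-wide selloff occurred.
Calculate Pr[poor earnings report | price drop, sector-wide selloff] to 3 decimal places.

Weight on poor earnings report=true, given the evidence: 0.87×0.24 = 0.208800
The normalizing constant is 0.77×0.76 + 0.87×0.24 = 0.794000
P(poor earnings report | price drop, sector-wide selloff) = 0.208800/0.794000 ≈ 0.263

Pr[poor earnings report | price drop, sector-wide selloff] ≈ 0.263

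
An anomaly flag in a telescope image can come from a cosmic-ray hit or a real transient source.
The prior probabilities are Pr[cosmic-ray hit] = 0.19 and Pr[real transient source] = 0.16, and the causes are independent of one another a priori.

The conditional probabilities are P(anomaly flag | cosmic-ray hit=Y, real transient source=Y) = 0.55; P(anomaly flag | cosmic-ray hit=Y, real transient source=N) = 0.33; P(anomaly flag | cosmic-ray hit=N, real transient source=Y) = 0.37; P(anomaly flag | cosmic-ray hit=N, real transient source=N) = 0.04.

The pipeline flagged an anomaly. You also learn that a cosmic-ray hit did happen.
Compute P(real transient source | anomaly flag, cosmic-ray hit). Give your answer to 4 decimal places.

P(anomaly flag | cosmic-ray hit) = 0.33·0.84 + 0.55·0.16 = 0.277200 + 0.088000 = 0.365200
Restricting to configurations with real transient source present: 0.55·0.16 = 0.088000.
Hence the posterior is 0.088000/0.365200 ≈ 0.2410.

P(real transient source | anomaly flag, cosmic-ray hit) ≈ 0.2410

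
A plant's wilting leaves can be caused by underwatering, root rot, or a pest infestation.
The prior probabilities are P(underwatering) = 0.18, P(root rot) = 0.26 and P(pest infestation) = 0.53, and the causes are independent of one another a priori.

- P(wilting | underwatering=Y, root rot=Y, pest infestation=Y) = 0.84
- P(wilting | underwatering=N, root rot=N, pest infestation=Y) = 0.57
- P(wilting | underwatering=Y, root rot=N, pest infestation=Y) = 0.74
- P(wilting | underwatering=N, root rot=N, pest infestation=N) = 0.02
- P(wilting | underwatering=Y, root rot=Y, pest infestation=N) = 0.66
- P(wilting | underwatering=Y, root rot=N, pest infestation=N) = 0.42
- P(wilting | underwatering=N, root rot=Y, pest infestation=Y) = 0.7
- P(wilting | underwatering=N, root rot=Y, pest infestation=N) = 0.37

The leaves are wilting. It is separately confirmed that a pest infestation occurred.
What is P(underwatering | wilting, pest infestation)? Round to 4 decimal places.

For the numerator, keep only underwatering=true terms: 0.098568 + 0.039312 = 0.137880
Denominator P(wilting | pest infestation): 0.57*0.82*0.74 + 0.7*0.82*0.26 + 0.74*0.18*0.74 + 0.84*0.18*0.26 = 0.632996
P(underwatering | wilting, pest infestation) = 0.137880/0.632996 ≈ 0.2178

P(underwatering | wilting, pest infestation) ≈ 0.2178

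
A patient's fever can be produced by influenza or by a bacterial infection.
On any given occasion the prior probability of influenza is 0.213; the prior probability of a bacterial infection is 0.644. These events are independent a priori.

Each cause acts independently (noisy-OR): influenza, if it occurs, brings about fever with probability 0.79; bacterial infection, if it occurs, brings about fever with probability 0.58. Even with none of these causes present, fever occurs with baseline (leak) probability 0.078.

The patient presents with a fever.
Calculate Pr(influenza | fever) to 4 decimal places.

Under noisy-OR, P(fever | causes) = 1 − (1−0.078)·∏(1−qᵢ) over the active causes.
Numerator (weight on configurations with influenza): 0.061146 + 0.126017 = 0.187163
Normalizer over all consistent configurations: 0.078·0.787·0.356 + 0.61276·0.787·0.644 + 0.80638·0.213·0.356 + 0.91868·0.213·0.644 = 0.519580
P(influenza | fever) = 0.187163/0.519580 ≈ 0.3602

Pr(influenza | fever) ≈ 0.3602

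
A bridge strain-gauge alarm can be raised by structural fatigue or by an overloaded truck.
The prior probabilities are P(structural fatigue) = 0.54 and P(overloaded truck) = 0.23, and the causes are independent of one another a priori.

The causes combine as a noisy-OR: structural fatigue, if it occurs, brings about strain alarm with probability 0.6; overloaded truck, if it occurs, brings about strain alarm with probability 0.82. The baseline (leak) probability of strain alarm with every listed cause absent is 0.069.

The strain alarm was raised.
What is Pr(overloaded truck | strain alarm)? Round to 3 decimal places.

Under noisy-OR, P(strain alarm | causes) = 1 − (1−0.069)·∏(1−qᵢ) over the active causes.
P(strain alarm) = 0.069×0.46×0.77 + 0.83242×0.46×0.23 + 0.6276×0.54×0.77 + 0.932968×0.54×0.23 = 0.024440 + 0.088070 + 0.260956 + 0.115875 = 0.489341
Of this, 0.203945 comes from 0.088070 + 0.115875 (the overloaded truck=true cases).
So P(overloaded truck | strain alarm) = 0.203945/0.489341 ≈ 0.417.

Pr(overloaded truck | strain alarm) ≈ 0.417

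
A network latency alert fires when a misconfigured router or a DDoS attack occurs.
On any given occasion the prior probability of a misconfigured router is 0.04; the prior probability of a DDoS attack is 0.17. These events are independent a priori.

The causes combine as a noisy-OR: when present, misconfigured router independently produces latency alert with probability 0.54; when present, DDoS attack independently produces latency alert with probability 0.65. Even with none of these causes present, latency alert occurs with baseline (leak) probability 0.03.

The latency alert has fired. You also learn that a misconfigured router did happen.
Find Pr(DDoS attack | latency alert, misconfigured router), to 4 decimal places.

Under noisy-OR, P(latency alert | causes) = 1 − (1−0.03)·∏(1−qᵢ) over the active causes.
P(latency alert | misconfigured router) = 0.5538×0.83 + 0.84383×0.17 = 0.459654 + 0.143451 = 0.603105
The DDoS attack-present share is 0.84383×0.17 = 0.143451.
P(DDoS attack | latency alert, misconfigured router) = 0.143451 / 0.603105 ≈ 0.2379

Pr(DDoS attack | latency alert, misconfigured router) ≈ 0.2379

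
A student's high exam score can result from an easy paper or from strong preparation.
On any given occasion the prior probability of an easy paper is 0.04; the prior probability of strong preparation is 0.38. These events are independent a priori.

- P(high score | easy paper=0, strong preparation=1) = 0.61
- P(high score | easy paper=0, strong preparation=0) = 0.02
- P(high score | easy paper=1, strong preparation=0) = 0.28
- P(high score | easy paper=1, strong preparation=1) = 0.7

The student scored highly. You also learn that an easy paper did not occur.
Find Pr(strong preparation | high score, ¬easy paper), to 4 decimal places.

Pr(strong preparation | high score, ¬easy paper) ≈ 0.9492

For the numerator, keep only strong preparation=true terms: 0.61·0.38 = 0.231800
Normalizer over all consistent configurations: 0.02·0.62 + 0.61·0.38 = 0.244200
P(strong preparation | high score, ¬easy paper) = 0.231800/0.244200 ≈ 0.9492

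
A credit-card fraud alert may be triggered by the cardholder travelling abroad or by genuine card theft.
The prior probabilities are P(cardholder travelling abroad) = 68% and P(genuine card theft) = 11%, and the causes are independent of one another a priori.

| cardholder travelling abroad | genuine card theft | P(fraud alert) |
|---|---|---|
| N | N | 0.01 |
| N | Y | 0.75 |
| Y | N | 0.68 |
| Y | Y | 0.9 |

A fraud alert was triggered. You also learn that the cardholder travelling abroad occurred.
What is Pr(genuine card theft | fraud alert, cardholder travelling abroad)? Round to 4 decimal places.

Enumerate both values of genuine card theft and weight by the priors:
  P(fraud alert | cardholder travelling abroad) = 0.68*0.89 + 0.9*0.11
        = 0.605200 + 0.099000 = 0.704200
The terms with genuine card theft present sum to 0.099000, so
  P(genuine card theft | fraud alert, cardholder travelling abroad) = 0.099000 / 0.704200 ≈ 0.1406

Pr(genuine card theft | fraud alert, cardholder travelling abroad) ≈ 0.1406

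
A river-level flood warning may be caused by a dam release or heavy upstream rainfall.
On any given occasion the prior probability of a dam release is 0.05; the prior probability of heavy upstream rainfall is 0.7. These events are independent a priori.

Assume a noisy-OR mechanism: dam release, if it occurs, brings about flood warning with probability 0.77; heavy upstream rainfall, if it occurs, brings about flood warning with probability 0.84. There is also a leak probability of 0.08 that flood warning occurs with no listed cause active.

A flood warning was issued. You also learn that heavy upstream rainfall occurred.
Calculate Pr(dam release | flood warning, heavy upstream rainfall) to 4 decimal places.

Under noisy-OR, P(flood warning | causes) = 1 − (1−0.08)·∏(1−qᵢ) over the active causes.
By total probability over both values of dam release:
  P(flood warning | heavy upstream rainfall) = 0.8528*0.95 + 0.966144*0.05
        = 0.810160 + 0.048307 = 0.858467
Configurations with dam release contribute 0.048307, so
  P(dam release | flood warning, heavy upstream rainfall) = 0.048307 / 0.858467 ≈ 0.0563

Pr(dam release | flood warning, heavy upstream rainfall) ≈ 0.0563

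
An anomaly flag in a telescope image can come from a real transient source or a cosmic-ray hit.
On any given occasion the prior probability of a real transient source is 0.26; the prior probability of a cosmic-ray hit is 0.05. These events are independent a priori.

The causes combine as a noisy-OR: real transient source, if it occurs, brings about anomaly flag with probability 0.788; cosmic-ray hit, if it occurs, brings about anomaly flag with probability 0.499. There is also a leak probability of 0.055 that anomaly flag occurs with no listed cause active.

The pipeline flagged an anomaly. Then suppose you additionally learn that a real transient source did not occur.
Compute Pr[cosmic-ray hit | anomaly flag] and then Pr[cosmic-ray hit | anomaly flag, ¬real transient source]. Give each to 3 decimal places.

Under noisy-OR, P(anomaly flag | causes) = 1 − (1−0.055)·∏(1−qᵢ) over the active causes.
By total probability over the 4 (real transient source, cosmic-ray hit) configurations:
  P(anomaly flag) = 0.055×0.74×0.95 + 0.526555×0.74×0.05 + 0.79966×0.26×0.95 + 0.89963×0.26×0.05
        = 0.038665 + 0.019483 + 0.197516 + 0.011695 = 0.267359
The terms with cosmic-ray hit present sum to 0.031178, so
  P(cosmic-ray hit | anomaly flag) = 0.031178 / 0.267359 ≈ 0.117

Now also conditioning on real transient source≠true:
Enumerate both values of cosmic-ray hit and weight by the priors:
  P(anomaly flag | ¬real transient source) = 0.055×0.95 + 0.526555×0.05
        = 0.052250 + 0.026328 = 0.078578
The terms with cosmic-ray hit present sum to 0.026328, so
  P(cosmic-ray hit | anomaly flag, ¬real transient source) = 0.026328 / 0.078578 ≈ 0.335

Pr[cosmic-ray hit | anomaly flag] ≈ 0.117; Pr[cosmic-ray hit | anomaly flag, ¬real transient source] ≈ 0.335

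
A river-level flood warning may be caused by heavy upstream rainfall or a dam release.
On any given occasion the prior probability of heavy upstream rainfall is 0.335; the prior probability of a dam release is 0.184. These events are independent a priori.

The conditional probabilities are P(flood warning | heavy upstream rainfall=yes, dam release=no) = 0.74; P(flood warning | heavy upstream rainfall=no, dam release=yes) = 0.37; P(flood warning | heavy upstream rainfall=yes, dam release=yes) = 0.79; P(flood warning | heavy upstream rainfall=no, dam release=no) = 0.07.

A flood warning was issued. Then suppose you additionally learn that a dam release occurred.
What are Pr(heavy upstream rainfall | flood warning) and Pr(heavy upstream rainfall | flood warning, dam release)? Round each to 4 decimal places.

Pr(heavy upstream rainfall | flood warning) ≈ 0.7509; Pr(heavy upstream rainfall | flood warning, dam release) ≈ 0.5182

By total probability over the 4 (heavy upstream rainfall, dam release) configurations:
  P(flood warning) = 0.07×0.665×0.816 + 0.37×0.665×0.184 + 0.74×0.335×0.816 + 0.79×0.335×0.184
        = 0.037985 + 0.045273 + 0.202286 + 0.048696 = 0.334240
The terms with heavy upstream rainfall present sum to 0.250982, so
  P(heavy upstream rainfall | flood warning) = 0.250982 / 0.334240 ≈ 0.7509

With the extra evidence:
By total probability over both values of heavy upstream rainfall:
  P(flood warning | dam release) = 0.37×0.665 + 0.79×0.335
        = 0.246050 + 0.264650 = 0.510700
Keeping only the heavy upstream rainfall-present terms gives 0.264650, so
  P(heavy upstream rainfall | flood warning, dam release) = 0.264650 / 0.510700 ≈ 0.5182
The drop from 0.7509 to 0.5182 is the explaining-away (discounting) effect.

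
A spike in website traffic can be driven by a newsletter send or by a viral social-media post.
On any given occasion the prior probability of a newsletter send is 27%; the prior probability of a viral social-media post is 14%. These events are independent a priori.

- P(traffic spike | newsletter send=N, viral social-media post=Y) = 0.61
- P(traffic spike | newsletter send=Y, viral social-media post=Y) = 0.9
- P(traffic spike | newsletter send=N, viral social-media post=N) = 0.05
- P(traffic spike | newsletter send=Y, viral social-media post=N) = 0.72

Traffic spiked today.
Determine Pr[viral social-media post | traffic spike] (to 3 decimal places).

For the numerator, keep only viral social-media post=true terms: 0.062342 + 0.034020 = 0.096362
Normalizer over all consistent configurations: 0.05*0.73*0.86 + 0.61*0.73*0.14 + 0.72*0.27*0.86 + 0.9*0.27*0.14 = 0.294936
Posterior = 0.096362 / 0.294936 ≈ 0.327

Pr[viral social-media post | traffic spike] ≈ 0.327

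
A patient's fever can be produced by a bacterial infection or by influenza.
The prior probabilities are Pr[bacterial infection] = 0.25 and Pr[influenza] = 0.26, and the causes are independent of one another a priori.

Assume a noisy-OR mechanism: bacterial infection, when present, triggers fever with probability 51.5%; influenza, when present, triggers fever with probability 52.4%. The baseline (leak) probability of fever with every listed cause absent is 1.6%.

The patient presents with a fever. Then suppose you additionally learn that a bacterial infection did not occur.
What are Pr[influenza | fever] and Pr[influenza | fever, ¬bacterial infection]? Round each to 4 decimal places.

Under noisy-OR, P(fever | causes) = 1 − (1−0.016)·∏(1−qᵢ) over the active causes.
Numerator (weight on configurations with influenza): 0.103665 + 0.050234 = 0.153899
Normalizer over all consistent configurations: 0.016·0.75·0.74 + 0.531616·0.75·0.26 + 0.52276·0.25·0.74 + 0.772834·0.25·0.26 = 0.259490
Posterior = 0.153899 / 0.259490 ≈ 0.5931

Now also conditioning on bacterial infection≠true:
For the numerator, keep only influenza=true terms: 0.531616*0.26 = 0.138220
Normalizer over all consistent configurations: 0.016*0.74 + 0.531616*0.26 = 0.150060
Posterior = 0.138220 / 0.150060 ≈ 0.9211

Pr[influenza | fever] ≈ 0.5931; Pr[influenza | fever, ¬bacterial infection] ≈ 0.9211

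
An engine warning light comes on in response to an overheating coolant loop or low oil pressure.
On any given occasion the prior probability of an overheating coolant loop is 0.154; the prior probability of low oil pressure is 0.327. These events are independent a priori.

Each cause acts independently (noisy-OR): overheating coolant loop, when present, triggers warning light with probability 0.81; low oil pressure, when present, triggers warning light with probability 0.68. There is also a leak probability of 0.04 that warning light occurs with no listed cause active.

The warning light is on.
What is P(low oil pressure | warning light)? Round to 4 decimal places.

P(low oil pressure | warning light) ≈ 0.6898

Under noisy-OR, P(warning light | causes) = 1 − (1−0.04)·∏(1−qᵢ) over the active causes.
Numerator (weight on configurations with low oil pressure): 0.191658 + 0.047419 = 0.239077
The normalizing constant is 0.04·0.846·0.673 + 0.6928·0.846·0.327 + 0.8176·0.154·0.673 + 0.941632·0.154·0.327 = 0.346589
P(low oil pressure | warning light) = 0.239077/0.346589 ≈ 0.6898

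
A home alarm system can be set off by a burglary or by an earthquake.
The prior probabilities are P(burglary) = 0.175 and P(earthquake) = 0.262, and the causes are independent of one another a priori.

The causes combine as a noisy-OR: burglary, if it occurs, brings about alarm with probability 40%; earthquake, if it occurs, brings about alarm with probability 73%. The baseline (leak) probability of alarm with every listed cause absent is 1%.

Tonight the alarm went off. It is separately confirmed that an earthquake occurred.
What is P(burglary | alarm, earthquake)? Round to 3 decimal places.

P(burglary | alarm, earthquake) ≈ 0.196

Under noisy-OR, P(alarm | causes) = 1 − (1−0.01)·∏(1−qᵢ) over the active causes.
P(alarm | earthquake) = 0.7327·0.825 + 0.83962·0.175 = 0.604478 + 0.146933 = 0.751411
The burglary-present share is 0.83962·0.175 = 0.146933.
Hence the posterior is 0.146933/0.751411 ≈ 0.196.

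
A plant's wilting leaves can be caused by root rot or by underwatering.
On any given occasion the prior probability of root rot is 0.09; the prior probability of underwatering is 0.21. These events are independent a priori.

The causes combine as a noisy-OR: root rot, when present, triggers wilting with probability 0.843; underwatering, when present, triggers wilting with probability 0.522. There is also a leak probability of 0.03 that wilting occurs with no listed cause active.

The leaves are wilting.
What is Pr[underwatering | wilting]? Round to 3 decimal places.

Under noisy-OR, P(wilting | causes) = 1 − (1−0.03)·∏(1−qᵢ) over the active causes.
P(wilting) = 0.03×0.91×0.79 + 0.53634×0.91×0.21 + 0.84771×0.09×0.79 + 0.927205×0.09×0.21 = 0.021567 + 0.102495 + 0.060272 + 0.017524 = 0.201858
Of this, 0.120019 comes from 0.102495 + 0.017524 (the underwatering=true cases).
P(underwatering | wilting) = 0.120019 / 0.201858 ≈ 0.595

Pr[underwatering | wilting] ≈ 0.595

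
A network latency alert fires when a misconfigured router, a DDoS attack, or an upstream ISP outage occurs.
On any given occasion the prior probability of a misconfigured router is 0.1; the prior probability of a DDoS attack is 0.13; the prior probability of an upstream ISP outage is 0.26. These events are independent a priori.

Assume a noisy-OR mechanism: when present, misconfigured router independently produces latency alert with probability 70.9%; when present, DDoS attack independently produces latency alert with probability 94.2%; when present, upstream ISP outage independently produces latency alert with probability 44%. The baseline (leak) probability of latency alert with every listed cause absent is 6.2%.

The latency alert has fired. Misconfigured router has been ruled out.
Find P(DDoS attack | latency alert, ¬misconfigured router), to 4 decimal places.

Under noisy-OR, P(latency alert | causes) = 1 − (1−0.062)·∏(1−qᵢ) over the active causes.
Numerator (weight on configurations with DDoS attack): 0.090966 + 0.032770 = 0.123736
Denominator P(latency alert | ¬misconfigured router): 0.062*0.87*0.74 + 0.47472*0.87*0.26 + 0.945596*0.13*0.74 + 0.969534*0.13*0.26 = 0.271034
Posterior = 0.123736 / 0.271034 ≈ 0.4565

P(DDoS attack | latency alert, ¬misconfigured router) ≈ 0.4565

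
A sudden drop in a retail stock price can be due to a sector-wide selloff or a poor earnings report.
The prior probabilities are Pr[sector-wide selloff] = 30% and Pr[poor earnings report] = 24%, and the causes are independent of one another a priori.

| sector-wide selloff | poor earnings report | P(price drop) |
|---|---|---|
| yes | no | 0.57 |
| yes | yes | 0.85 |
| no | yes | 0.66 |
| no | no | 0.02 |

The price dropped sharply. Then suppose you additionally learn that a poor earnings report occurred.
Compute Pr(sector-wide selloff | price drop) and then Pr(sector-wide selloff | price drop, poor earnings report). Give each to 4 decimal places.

Pr(sector-wide selloff | price drop) ≈ 0.6114; Pr(sector-wide selloff | price drop, poor earnings report) ≈ 0.3556

Weight on sector-wide selloff=true, given the evidence: 0.129960 + 0.061200 = 0.191160
The normalizing constant is 0.02×0.7×0.76 + 0.66×0.7×0.24 + 0.57×0.3×0.76 + 0.85×0.3×0.24 = 0.312680
P(sector-wide selloff | price drop) = 0.191160/0.312680 ≈ 0.6114

Now also conditioning on poor earnings report=true:
Enumerate both values of sector-wide selloff and weight by the priors:
  P(price drop | poor earnings report) = 0.66*0.7 + 0.85*0.3
        = 0.462000 + 0.255000 = 0.717000
The terms with sector-wide selloff present sum to 0.255000, so
  P(sector-wide selloff | price drop, poor earnings report) = 0.255000 / 0.717000 ≈ 0.3556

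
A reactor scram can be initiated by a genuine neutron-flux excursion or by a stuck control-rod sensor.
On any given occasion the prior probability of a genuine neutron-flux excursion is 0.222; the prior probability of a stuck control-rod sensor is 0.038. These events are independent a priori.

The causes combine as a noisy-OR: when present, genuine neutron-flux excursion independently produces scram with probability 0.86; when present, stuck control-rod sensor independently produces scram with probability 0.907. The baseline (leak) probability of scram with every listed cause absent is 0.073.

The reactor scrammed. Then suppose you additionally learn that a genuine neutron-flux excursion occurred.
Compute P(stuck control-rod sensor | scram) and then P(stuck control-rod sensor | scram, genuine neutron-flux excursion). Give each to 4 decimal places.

P(stuck control-rod sensor | scram) ≈ 0.1282; P(stuck control-rod sensor | scram, genuine neutron-flux excursion) ≈ 0.0429

Under noisy-OR, P(scram | causes) = 1 − (1−0.073)·∏(1−qᵢ) over the active causes.
P(scram) = 0.073*0.778*0.962 + 0.913789*0.778*0.038 + 0.87022*0.222*0.962 + 0.98793*0.222*0.038 = 0.054636 + 0.027015 + 0.185848 + 0.008334 = 0.275833
The stuck control-rod sensor-present share is 0.027015 + 0.008334 = 0.035349.
So P(stuck control-rod sensor | scram) = 0.035349/0.275833 ≈ 0.1282.

Now condition on the additional information:
By total probability over both values of stuck control-rod sensor:
  P(scram | genuine neutron-flux excursion) = 0.87022·0.962 + 0.98793·0.038
        = 0.837152 + 0.037541 = 0.874693
The terms with stuck control-rod sensor present sum to 0.037541, so
  P(stuck control-rod sensor | scram, genuine neutron-flux excursion) = 0.037541 / 0.874693 ≈ 0.0429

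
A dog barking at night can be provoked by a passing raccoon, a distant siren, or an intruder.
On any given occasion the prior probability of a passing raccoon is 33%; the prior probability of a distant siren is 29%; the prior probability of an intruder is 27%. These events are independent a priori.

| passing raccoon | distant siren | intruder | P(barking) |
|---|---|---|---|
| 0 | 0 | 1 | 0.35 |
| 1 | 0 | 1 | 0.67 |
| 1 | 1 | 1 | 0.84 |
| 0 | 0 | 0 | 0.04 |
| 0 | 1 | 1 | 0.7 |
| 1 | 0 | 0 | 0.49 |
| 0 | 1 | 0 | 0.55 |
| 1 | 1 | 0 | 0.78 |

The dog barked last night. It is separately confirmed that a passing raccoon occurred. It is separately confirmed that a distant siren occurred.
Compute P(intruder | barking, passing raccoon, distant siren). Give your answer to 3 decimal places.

P(barking | passing raccoon, distant siren) = 0.78×0.73 + 0.84×0.27 = 0.569400 + 0.226800 = 0.796200
Restricting to configurations with intruder present: 0.84×0.27 = 0.226800.
Hence the posterior is 0.226800/0.796200 ≈ 0.285.

P(intruder | barking, passing raccoon, distant siren) ≈ 0.285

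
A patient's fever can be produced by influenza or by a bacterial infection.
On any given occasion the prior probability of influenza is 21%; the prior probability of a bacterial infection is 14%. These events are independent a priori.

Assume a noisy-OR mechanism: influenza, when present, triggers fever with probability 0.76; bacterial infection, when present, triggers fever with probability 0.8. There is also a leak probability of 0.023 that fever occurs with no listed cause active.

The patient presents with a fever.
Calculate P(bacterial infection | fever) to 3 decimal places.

P(bacterial infection | fever) ≈ 0.432

Under noisy-OR, P(fever | causes) = 1 − (1−0.023)·∏(1−qᵢ) over the active causes.
Sum P(fever|·) weighted by the priors over the 4 (influenza, bacterial infection) configurations:
  P(fever) = 0.023×0.79×0.86 + 0.8046×0.79×0.14 + 0.76552×0.21×0.86 + 0.953104×0.21×0.14
        = 0.015626 + 0.088989 + 0.138253 + 0.028021 = 0.270889
Configurations with bacterial infection contribute 0.117010, so
  P(bacterial infection | fever) = 0.117010 / 0.270889 ≈ 0.432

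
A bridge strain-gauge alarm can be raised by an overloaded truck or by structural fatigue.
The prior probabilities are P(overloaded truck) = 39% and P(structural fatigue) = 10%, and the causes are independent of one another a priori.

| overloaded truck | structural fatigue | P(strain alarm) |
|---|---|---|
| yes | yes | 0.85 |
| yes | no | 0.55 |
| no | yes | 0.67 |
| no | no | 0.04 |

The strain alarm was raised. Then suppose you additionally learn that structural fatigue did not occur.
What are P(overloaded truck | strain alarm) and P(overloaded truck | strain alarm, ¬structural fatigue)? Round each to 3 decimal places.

P(strain alarm) = 0.04*0.61*0.9 + 0.67*0.61*0.1 + 0.55*0.39*0.9 + 0.85*0.39*0.1 = 0.021960 + 0.040870 + 0.193050 + 0.033150 = 0.289030
The overloaded truck-present share is 0.193050 + 0.033150 = 0.226200.
Hence the posterior is 0.226200/0.289030 ≈ 0.783.

Now also conditioning on structural fatigue≠true:
P(strain alarm | ¬structural fatigue) = 0.04×0.61 + 0.55×0.39 = 0.024400 + 0.214500 = 0.238900
The overloaded truck-present share is 0.55×0.39 = 0.214500.
So P(overloaded truck | strain alarm, ¬structural fatigue) = 0.214500/0.238900 ≈ 0.898.
Ruling out structural fatigue raises the posterior on overloaded truck — the flip side of explaining away.

P(overloaded truck | strain alarm) ≈ 0.783; P(overloaded truck | strain alarm, ¬structural fatigue) ≈ 0.898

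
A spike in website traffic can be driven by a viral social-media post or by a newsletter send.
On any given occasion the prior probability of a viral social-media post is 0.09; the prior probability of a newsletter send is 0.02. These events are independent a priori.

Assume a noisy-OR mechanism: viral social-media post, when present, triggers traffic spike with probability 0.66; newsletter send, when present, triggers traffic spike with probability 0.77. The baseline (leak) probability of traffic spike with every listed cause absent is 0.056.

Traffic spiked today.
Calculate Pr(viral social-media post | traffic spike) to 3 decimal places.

Pr(viral social-media post | traffic spike) ≈ 0.490

Under noisy-OR, P(traffic spike | causes) = 1 − (1−0.056)·∏(1−qᵢ) over the active causes.
P(traffic spike) = 0.056*0.91*0.98 + 0.78288*0.91*0.02 + 0.67904*0.09*0.98 + 0.926179*0.09*0.02 = 0.049941 + 0.014248 + 0.059891 + 0.001667 = 0.125747
Of this, 0.061558 comes from 0.059891 + 0.001667 (the viral social-media post=true cases).
Hence the posterior is 0.061558/0.125747 ≈ 0.490.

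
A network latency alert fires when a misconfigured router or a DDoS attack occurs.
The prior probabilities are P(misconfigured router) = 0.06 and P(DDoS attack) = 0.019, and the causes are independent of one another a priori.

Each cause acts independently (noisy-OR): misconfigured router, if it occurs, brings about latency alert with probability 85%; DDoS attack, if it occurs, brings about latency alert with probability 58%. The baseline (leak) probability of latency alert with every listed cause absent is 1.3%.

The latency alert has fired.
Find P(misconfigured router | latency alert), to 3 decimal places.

P(misconfigured router | latency alert) ≈ 0.695

Under noisy-OR, P(latency alert | causes) = 1 − (1−0.013)·∏(1−qᵢ) over the active causes.
Sum P(latency alert|·) weighted by the priors over the 4 (misconfigured router, DDoS attack) configurations:
  P(latency alert) = 0.013×0.94×0.981 + 0.58546×0.94×0.019 + 0.85195×0.06×0.981 + 0.937819×0.06×0.019
        = 0.011988 + 0.010456 + 0.050146 + 0.001069 = 0.073659
Keeping only the misconfigured router-present terms gives 0.051215, so
  P(misconfigured router | latency alert) = 0.051215 / 0.073659 ≈ 0.695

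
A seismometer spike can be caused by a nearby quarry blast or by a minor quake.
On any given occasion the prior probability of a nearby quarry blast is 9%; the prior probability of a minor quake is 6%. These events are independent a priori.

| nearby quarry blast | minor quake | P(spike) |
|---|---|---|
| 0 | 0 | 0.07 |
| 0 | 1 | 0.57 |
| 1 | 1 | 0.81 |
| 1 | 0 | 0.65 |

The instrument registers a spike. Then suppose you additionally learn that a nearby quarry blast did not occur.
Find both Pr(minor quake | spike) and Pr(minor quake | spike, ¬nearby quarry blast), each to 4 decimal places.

Pr(minor quake | spike) ≈ 0.2361; Pr(minor quake | spike, ¬nearby quarry blast) ≈ 0.3420

Weight on minor quake=true, given the evidence: 0.031122 + 0.004374 = 0.035496
Normalizer over all consistent configurations: 0.07×0.91×0.94 + 0.57×0.91×0.06 + 0.65×0.09×0.94 + 0.81×0.09×0.06 = 0.150364
P(minor quake | spike) = 0.035496/0.150364 ≈ 0.2361

With the extra evidence:
Numerator (weight on configurations with minor quake): 0.57*0.06 = 0.034200
Denominator P(spike | ¬nearby quarry blast): 0.07*0.94 + 0.57*0.06 = 0.100000
P(minor quake | spike, ¬nearby quarry blast) = 0.034200/0.100000 ≈ 0.3420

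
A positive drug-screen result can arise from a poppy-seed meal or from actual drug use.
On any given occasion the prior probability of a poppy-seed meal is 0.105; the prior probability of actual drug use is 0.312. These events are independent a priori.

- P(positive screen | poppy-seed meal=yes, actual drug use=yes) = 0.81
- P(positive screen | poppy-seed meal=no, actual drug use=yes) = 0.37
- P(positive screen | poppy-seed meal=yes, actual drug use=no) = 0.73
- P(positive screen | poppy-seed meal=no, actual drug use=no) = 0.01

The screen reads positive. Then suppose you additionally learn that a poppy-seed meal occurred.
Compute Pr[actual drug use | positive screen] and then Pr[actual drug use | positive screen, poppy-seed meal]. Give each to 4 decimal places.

Pr[actual drug use | positive screen] ≈ 0.6880; Pr[actual drug use | positive screen, poppy-seed meal] ≈ 0.3347

Numerator (weight on configurations with actual drug use): 0.103319 + 0.026536 = 0.129855
The normalizing constant is 0.01*0.895*0.688 + 0.37*0.895*0.312 + 0.73*0.105*0.688 + 0.81*0.105*0.312 = 0.188748
P(actual drug use | positive screen) = 0.129855/0.188748 ≈ 0.6880

With the extra evidence:
P(positive screen | poppy-seed meal) = 0.73×0.688 + 0.81×0.312 = 0.502240 + 0.252720 = 0.754960
Of this, 0.252720 comes from 0.81×0.312 (the actual drug use=true cases).
So P(actual drug use | positive screen, poppy-seed meal) = 0.252720/0.754960 ≈ 0.3347.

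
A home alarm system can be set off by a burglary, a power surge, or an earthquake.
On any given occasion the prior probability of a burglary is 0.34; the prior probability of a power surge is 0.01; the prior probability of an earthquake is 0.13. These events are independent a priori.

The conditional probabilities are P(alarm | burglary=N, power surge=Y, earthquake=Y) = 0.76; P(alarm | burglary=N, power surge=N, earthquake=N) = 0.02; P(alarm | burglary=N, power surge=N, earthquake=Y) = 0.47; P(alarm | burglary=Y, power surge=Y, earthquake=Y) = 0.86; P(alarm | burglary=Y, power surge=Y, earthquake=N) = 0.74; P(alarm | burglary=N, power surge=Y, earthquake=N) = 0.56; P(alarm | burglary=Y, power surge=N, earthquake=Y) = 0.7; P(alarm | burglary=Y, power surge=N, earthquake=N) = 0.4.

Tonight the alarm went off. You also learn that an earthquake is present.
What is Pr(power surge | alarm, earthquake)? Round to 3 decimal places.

Weight on power surge=true, given the evidence: 0.005016 + 0.002924 = 0.007940
Denominator P(alarm | earthquake): 0.47*0.66*0.99 + 0.76*0.66*0.01 + 0.7*0.34*0.99 + 0.86*0.34*0.01 = 0.550658
Posterior = 0.007940 / 0.550658 ≈ 0.014

Pr(power surge | alarm, earthquake) ≈ 0.014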